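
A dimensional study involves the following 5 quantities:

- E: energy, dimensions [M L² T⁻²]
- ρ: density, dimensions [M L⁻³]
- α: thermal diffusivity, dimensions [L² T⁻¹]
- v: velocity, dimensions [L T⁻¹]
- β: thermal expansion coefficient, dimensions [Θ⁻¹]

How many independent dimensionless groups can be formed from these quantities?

There are 5 variables and 4 base dimensions (M, L, T, Θ).
The dimension matrix has rank 4.
Independent dimensionless groups: 5 − 4 = 1.

1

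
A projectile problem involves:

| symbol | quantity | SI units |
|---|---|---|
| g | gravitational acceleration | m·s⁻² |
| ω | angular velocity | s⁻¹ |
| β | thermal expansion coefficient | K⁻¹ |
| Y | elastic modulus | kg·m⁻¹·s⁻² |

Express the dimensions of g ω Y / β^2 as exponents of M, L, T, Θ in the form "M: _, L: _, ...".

Collect each base-dimension exponent across the product:
  M: (0) + (0) − 2·(0) + (1) = 1
  L: (1) + (0) − 2·(0) + (-1) = 0
  T: (-2) + (-1) − 2·(0) + (-2) = -5
  Θ: (0) + (0) − 2·(-1) + (0) = 2
So the dimensions are [M T⁻⁵ Θ²].

M: 1, L: 0, T: -5, Θ: 2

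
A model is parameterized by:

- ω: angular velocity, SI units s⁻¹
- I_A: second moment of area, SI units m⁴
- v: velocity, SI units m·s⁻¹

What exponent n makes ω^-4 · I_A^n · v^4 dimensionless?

Balance the L exponent: (4)·n from I_A, plus −4·(0) + 4·(1) = 4 from the rest, must sum to zero.
4n + 4 = 0, so n = -1.

-1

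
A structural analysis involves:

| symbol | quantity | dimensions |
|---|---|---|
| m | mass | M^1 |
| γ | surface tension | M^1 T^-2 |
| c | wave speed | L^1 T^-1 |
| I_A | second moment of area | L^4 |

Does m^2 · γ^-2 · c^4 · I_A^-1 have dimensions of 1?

Sum the exponent of each base dimension across the product:
  M: 2·[m]_M − 2·[γ]_M + 4·[c]_M − [I_A]_M = 2·(1) − 2·(1) + 4·(0) − (0) = 0
  L: 2·[m]_L − 2·[γ]_L + 4·[c]_L − [I_A]_L = 2·(0) − 2·(0) + 4·(1) − (4) = 0
  T: 2·[m]_T − 2·[γ]_T + 4·[c]_T − [I_A]_T = 2·(0) − 2·(-2) + 4·(-1) − (0) = 0
All base exponents vanish — dimensionless.

yes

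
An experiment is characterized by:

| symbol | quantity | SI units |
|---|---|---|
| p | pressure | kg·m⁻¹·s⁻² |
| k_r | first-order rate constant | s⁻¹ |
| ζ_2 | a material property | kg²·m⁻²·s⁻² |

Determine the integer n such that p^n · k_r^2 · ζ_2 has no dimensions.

Balance the M exponent: (1)·n from p, plus 2·(0) + (2) = 2 from the rest, must sum to zero.
n + 2 = 0, so n = -2.

-2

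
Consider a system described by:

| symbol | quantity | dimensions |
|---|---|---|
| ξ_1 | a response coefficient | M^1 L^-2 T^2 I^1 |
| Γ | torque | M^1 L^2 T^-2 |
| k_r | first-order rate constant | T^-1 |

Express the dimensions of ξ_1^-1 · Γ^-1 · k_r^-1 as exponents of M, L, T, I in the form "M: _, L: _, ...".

M: -2, L: 0, T: 1, I: -1

Collect each base-dimension exponent across the product:
  M: −(1) − (1) − (0) = -2
  L: −(-2) − (2) − (0) = 0
  T: −(2) − (-2) − (-1) = 1
  I: −(1) − (0) − (0) = -1
So the dimensions are [M⁻² T I⁻¹].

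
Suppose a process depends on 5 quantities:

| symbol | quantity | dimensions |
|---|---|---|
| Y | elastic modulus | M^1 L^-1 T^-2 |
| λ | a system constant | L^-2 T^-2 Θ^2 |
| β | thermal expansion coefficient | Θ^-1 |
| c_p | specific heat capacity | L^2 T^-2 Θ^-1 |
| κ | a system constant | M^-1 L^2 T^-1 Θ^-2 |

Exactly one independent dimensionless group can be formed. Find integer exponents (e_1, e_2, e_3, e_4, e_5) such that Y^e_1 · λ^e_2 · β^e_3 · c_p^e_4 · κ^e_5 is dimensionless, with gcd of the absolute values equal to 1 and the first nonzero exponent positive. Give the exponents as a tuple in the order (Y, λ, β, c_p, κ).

(2, -1, -4, -2, 2)

M: e_1·(1) + e_2·(0) + e_3·(0) + e_4·(0) + e_5·(-1) = 0
L: e_1·(-1) + e_2·(-2) + e_3·(0) + e_4·(2) + e_5·(2) = 0
T: e_1·(-2) + e_2·(-2) + e_3·(0) + e_4·(-2) + e_5·(-1) = 0
Θ: e_1·(0) + e_2·(2) + e_3·(-1) + e_4·(-1) + e_5·(-2) = 0
Solving this homogeneous linear system for the smallest-integer solution (first nonzero entry positive) gives (2, -1, -4, -2, 2).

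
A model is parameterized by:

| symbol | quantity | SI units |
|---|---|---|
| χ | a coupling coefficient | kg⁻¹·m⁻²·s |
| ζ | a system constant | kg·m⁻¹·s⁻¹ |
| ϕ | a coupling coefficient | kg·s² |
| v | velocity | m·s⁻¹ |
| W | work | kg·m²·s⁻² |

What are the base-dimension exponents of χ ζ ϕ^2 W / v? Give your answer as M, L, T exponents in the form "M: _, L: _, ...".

Collect each base-dimension exponent across the product:
  M: (-1) + (1) + 2·(1) − (0) + (1) = 3
  L: (-2) + (-1) + 2·(0) − (1) + (2) = -2
  T: (1) + (-1) + 2·(2) − (-1) + (-2) = 3
So the dimensions are [M³ L⁻² T³].

M: 3, L: -2, T: 3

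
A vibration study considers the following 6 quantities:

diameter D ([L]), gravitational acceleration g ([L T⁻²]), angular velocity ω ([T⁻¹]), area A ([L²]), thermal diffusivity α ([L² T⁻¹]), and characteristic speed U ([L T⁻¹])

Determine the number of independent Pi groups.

There are 6 variables and 2 base dimensions (L, T).
The dimension matrix has rank 2.
Independent dimensionless groups: 6 − 2 = 4.

4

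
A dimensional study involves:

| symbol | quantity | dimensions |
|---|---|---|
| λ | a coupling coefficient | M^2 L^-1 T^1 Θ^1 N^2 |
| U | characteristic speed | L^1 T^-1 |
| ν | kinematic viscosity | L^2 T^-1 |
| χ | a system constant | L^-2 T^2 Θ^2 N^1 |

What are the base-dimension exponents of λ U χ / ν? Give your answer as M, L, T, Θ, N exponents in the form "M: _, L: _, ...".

Collect each base-dimension exponent across the product:
  M: (2) + (0) − (0) + (0) = 2
  L: (-1) + (1) − (2) + (-2) = -4
  T: (1) + (-1) − (-1) + (2) = 3
  Θ: (1) + (0) − (0) + (2) = 3
  N: (2) + (0) − (0) + (1) = 3
So the dimensions are [M² L⁻⁴ T³ Θ³ N³].

M: 2, L: -4, T: 3, Θ: 3, N: 3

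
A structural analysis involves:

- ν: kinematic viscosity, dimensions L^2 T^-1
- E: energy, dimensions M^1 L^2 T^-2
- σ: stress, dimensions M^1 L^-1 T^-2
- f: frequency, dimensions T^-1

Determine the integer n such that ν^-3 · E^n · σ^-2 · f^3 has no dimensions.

Balance the M exponent: (1)·n from E, plus −3·(0) − 2·(1) + 3·(0) = -2 from the rest, must sum to zero.
n − 2 = 0, so n = 2.

2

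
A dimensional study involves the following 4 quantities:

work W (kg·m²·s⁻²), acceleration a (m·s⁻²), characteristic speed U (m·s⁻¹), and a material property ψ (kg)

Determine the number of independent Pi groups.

1

There are 4 variables and 3 base dimensions (M, L, T).
The dimension matrix has rank 3.
Independent dimensionless groups: 4 − 3 = 1.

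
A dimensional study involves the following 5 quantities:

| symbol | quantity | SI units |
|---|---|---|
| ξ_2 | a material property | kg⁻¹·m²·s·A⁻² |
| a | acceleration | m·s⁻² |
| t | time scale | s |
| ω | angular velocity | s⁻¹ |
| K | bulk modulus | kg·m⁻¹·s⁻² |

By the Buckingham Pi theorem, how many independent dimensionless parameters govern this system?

There are 5 variables and 4 base dimensions (M, L, T, I).
The dimension matrix has rank 4.
Independent dimensionless groups: 5 − 4 = 1.

1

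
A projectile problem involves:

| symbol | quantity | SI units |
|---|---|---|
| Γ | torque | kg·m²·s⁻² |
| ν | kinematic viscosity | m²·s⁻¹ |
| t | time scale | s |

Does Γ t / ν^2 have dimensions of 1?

Sum the exponent of each base dimension across the product:
  M: [Γ]_M − 2·[ν]_M + [t]_M = (1) − 2·(0) + (0) = 1
  L: [Γ]_L − 2·[ν]_L + [t]_L = (2) − 2·(2) + (0) = -2
  T: [Γ]_T − 2·[ν]_T + [t]_T = (-2) − 2·(-1) + (1) = 1
Net dimensions [M L⁻² T] ≠ [1] — not dimensionless.

no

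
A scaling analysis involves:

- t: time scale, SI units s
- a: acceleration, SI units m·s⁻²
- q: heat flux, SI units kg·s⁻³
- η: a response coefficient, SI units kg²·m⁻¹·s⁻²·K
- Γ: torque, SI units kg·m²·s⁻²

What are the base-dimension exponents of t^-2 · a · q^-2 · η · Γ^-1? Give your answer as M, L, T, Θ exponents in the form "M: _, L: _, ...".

Collect each base-dimension exponent across the product:
  M: −2·(0) + (0) − 2·(1) + (2) − (1) = -1
  L: −2·(0) + (1) − 2·(0) + (-1) − (2) = -2
  T: −2·(1) + (-2) − 2·(-3) + (-2) − (-2) = 2
  Θ: −2·(0) + (0) − 2·(0) + (1) − (0) = 1
So the dimensions are [M⁻¹ L⁻² T² Θ].

M: -1, L: -2, T: 2, Θ: 1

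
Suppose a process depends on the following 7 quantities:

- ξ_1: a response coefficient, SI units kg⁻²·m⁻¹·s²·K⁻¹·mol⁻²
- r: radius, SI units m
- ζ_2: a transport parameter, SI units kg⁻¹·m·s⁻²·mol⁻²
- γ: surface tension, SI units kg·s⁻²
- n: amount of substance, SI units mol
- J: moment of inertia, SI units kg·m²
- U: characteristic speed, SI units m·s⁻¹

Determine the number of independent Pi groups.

There are 7 variables and 5 base dimensions (M, L, T, Θ, N).
The dimension matrix has rank 5.
Independent dimensionless groups: 7 − 5 = 2.

2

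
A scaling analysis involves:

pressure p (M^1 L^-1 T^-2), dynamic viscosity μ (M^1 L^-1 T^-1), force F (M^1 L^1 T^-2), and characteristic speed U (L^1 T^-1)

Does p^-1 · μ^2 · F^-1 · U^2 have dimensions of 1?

Sum the exponent of each base dimension across the product:
  M: −[p]_M + 2·[μ]_M − [F]_M + 2·[U]_M = −(1) + 2·(1) − (1) + 2·(0) = 0
  L: −[p]_L + 2·[μ]_L − [F]_L + 2·[U]_L = −(-1) + 2·(-1) − (1) + 2·(1) = 0
  T: −[p]_T + 2·[μ]_T − [F]_T + 2·[U]_T = −(-2) + 2·(-1) − (-2) + 2·(-1) = 0
  Θ: −[p]_Θ + 2·[μ]_Θ − [F]_Θ + 2·[U]_Θ = −(0) + 2·(0) − (0) + 2·(0) = 0
All base exponents vanish — dimensionless.

yes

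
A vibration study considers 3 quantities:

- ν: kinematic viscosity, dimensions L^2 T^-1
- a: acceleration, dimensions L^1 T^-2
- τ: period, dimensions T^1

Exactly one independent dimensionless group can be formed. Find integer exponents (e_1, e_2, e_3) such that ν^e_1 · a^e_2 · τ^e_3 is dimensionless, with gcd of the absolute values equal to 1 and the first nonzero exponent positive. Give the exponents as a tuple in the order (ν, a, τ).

(1, -2, -3)

L: e_1·(2) + e_2·(1) + e_3·(0) = 0
T: e_1·(-1) + e_2·(-2) + e_3·(1) = 0
Solving this homogeneous linear system for the smallest-integer solution (first nonzero entry positive) gives (1, -2, -3).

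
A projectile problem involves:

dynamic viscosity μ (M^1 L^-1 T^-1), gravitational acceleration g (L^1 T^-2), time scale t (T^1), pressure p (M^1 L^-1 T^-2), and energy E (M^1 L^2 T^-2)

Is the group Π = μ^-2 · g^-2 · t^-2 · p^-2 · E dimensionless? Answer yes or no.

Sum the exponent of each base dimension across the product:
  M: −2·[μ]_M − 2·[g]_M − 2·[t]_M − 2·[p]_M + [E]_M = −2·(1) − 2·(0) − 2·(0) − 2·(1) + (1) = -3
  L: −2·[μ]_L − 2·[g]_L − 2·[t]_L − 2·[p]_L + [E]_L = −2·(-1) − 2·(1) − 2·(0) − 2·(-1) + (2) = 4
  T: −2·[μ]_T − 2·[g]_T − 2·[t]_T − 2·[p]_T + [E]_T = −2·(-1) − 2·(-2) − 2·(1) − 2·(-2) + (-2) = 6
Net dimensions [M⁻³ L⁴ T⁶] ≠ [1] — not dimensionless.

no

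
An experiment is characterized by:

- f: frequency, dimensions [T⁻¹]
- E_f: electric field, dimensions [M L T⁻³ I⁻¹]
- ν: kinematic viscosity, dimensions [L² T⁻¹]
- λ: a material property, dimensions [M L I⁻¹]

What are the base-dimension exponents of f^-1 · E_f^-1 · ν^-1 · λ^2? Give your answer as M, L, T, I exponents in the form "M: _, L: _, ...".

Collect each base-dimension exponent across the product:
  M: −(0) − (1) − (0) + 2·(1) = 1
  L: −(0) − (1) − (2) + 2·(1) = -1
  T: −(-1) − (-3) − (-1) + 2·(0) = 5
  I: −(0) − (-1) − (0) + 2·(-1) = -1
So the dimensions are [M L⁻¹ T⁵ I⁻¹].

M: 1, L: -1, T: 5, I: -1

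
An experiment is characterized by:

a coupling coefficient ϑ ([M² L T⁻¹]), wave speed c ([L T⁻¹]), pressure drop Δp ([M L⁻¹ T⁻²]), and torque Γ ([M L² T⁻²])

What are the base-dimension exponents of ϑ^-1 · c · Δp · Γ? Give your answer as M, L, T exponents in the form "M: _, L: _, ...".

Collect each base-dimension exponent across the product:
  M: −(2) + (0) + (1) + (1) = 0
  L: −(1) + (1) + (-1) + (2) = 1
  T: −(-1) + (-1) + (-2) + (-2) = -4
So the dimensions are [L T⁻⁴].

M: 0, L: 1, T: -4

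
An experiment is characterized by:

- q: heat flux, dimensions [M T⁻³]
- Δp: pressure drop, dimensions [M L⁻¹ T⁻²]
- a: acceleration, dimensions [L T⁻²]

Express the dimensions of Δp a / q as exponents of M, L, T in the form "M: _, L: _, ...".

Collect each base-dimension exponent across the product:
  M: −(1) + (1) + (0) = 0
  L: −(0) + (-1) + (1) = 0
  T: −(-3) + (-2) + (-2) = -1
So the dimensions are [T⁻¹].

M: 0, L: 0, T: -1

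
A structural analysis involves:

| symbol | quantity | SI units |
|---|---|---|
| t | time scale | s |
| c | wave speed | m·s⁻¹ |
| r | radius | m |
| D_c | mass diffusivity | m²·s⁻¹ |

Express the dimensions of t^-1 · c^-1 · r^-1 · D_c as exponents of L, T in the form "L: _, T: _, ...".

L: 0, T: -1

Collect each base-dimension exponent across the product:
  L: −(0) − (1) − (1) + (2) = 0
  T: −(1) − (-1) − (0) + (-1) = -1
So the dimensions are [T⁻¹].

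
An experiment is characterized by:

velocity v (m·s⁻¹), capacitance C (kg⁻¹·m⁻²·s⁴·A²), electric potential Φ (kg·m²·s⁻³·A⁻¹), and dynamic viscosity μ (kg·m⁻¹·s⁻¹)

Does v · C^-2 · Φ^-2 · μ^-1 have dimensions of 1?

Sum the exponent of each base dimension across the product:
  M: [v]_M − 2·[C]_M − 2·[Φ]_M − [μ]_M = (0) − 2·(-1) − 2·(1) − (1) = -1
  L: [v]_L − 2·[C]_L − 2·[Φ]_L − [μ]_L = (1) − 2·(-2) − 2·(2) − (-1) = 2
  T: [v]_T − 2·[C]_T − 2·[Φ]_T − [μ]_T = (-1) − 2·(4) − 2·(-3) − (-1) = -2
  I: [v]_I − 2·[C]_I − 2·[Φ]_I − [μ]_I = (0) − 2·(2) − 2·(-1) − (0) = -2
Net dimensions [M⁻¹ L² T⁻² I⁻²] ≠ [1] — not dimensionless.

no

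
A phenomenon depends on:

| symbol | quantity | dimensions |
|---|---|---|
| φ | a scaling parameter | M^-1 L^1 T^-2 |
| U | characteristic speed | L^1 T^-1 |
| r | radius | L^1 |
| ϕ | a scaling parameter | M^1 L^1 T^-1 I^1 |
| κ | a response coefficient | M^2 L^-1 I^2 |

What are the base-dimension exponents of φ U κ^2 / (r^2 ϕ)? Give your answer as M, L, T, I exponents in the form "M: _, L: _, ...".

M: 2, L: -3, T: -2, I: 3

Collect each base-dimension exponent across the product:
  M: (-1) + (0) − 2·(0) − (1) + 2·(2) = 2
  L: (1) + (1) − 2·(1) − (1) + 2·(-1) = -3
  T: (-2) + (-1) − 2·(0) − (-1) + 2·(0) = -2
  I: (0) + (0) − 2·(0) − (1) + 2·(2) = 3
So the dimensions are [M² L⁻³ T⁻² I³].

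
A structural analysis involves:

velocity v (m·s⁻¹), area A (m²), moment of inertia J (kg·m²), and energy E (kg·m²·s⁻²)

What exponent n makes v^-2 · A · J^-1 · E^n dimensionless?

Balance the M exponent: (1)·n from E, plus −2·(0) + (0) − (1) = -1 from the rest, must sum to zero.
n − 1 = 0, so n = 1.

1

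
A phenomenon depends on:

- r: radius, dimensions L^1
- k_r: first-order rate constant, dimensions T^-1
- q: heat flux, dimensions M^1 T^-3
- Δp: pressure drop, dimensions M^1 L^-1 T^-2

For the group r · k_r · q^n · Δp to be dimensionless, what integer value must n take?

Balance the M exponent: (1)·n from q, plus (0) + (0) + (1) = 1 from the rest, must sum to zero.
n + 1 = 0, so n = -1.

-1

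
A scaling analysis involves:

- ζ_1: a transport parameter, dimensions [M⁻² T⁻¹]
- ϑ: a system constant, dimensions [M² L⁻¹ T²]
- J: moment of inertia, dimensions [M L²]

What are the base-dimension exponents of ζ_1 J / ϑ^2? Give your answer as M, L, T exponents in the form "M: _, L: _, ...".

M: -5, L: 4, T: -5

Collect each base-dimension exponent across the product:
  M: (-2) − 2·(2) + (1) = -5
  L: (0) − 2·(-1) + (2) = 4
  T: (-1) − 2·(2) + (0) = -5
So the dimensions are [M⁻⁵ L⁴ T⁻⁵].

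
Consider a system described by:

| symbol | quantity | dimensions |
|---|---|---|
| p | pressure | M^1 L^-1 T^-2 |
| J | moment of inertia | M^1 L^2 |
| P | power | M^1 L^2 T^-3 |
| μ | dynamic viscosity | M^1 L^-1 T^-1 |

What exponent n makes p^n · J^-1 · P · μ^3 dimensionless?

-3

Balance the M exponent: (1)·n from p, plus −(1) + (1) + 3·(1) = 3 from the rest, must sum to zero.
n + 3 = 0, so n = -3.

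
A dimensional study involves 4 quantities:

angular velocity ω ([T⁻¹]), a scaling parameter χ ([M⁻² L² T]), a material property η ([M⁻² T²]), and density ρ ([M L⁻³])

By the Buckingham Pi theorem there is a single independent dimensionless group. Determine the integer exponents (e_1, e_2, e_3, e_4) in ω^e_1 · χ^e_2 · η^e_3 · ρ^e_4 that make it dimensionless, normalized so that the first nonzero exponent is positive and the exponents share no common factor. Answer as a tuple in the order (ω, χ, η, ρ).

(1, -3, 2, -2)

M: e_1·(0) + e_2·(-2) + e_3·(-2) + e_4·(1) = 0
L: e_1·(0) + e_2·(2) + e_3·(0) + e_4·(-3) = 0
T: e_1·(-1) + e_2·(1) + e_3·(2) + e_4·(0) = 0
Solving this homogeneous linear system for the smallest-integer solution (first nonzero entry positive) gives (1, -3, 2, -2).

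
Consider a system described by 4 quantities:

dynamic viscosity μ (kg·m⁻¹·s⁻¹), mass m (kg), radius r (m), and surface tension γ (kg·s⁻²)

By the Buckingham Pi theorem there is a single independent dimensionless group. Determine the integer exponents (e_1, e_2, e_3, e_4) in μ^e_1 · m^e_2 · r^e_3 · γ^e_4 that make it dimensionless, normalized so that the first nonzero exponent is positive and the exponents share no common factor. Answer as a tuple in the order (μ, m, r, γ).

(2, -1, 2, -1)

M: e_1·(1) + e_2·(1) + e_3·(0) + e_4·(1) = 0
L: e_1·(-1) + e_2·(0) + e_3·(1) + e_4·(0) = 0
T: e_1·(-1) + e_2·(0) + e_3·(0) + e_4·(-2) = 0
Solving this homogeneous linear system for the smallest-integer solution (first nonzero entry positive) gives (2, -1, 2, -1).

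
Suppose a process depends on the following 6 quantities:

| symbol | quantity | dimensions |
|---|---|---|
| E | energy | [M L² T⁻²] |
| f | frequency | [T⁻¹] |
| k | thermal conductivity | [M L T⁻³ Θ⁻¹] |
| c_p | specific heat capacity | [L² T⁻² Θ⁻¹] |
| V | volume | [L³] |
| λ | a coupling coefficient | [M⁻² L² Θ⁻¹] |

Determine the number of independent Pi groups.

2

There are 6 variables and 4 base dimensions (M, L, T, Θ).
The dimension matrix has rank 4.
Independent dimensionless groups: 6 − 4 = 2.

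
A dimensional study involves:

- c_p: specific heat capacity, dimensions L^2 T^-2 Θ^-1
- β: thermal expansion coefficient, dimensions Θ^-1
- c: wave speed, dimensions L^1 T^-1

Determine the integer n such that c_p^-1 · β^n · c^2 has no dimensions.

Balance the Θ exponent: (-1)·n from β, plus −(-1) + 2·(0) = 1 from the rest, must sum to zero.
−n + 1 = 0, so n = 1.

1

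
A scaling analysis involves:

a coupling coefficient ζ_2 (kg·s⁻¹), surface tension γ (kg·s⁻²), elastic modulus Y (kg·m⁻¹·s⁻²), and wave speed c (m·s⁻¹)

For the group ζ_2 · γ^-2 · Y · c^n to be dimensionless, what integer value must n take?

Balance the L exponent: (1)·n from c, plus (0) − 2·(0) + (-1) = -1 from the rest, must sum to zero.
n − 1 = 0, so n = 1.

1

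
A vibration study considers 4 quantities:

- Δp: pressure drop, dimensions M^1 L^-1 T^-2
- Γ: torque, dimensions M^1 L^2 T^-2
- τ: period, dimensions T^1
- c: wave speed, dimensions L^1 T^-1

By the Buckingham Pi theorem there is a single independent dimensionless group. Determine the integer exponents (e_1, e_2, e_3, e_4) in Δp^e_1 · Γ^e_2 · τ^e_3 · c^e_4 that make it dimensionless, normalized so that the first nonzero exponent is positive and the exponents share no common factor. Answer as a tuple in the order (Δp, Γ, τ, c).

M: e_1·(1) + e_2·(1) + e_3·(0) + e_4·(0) = 0
L: e_1·(-1) + e_2·(2) + e_3·(0) + e_4·(1) = 0
T: e_1·(-2) + e_2·(-2) + e_3·(1) + e_4·(-1) = 0
Solving this homogeneous linear system for the smallest-integer solution (first nonzero entry positive) gives (1, -1, 3, 3).

(1, -1, 3, 3)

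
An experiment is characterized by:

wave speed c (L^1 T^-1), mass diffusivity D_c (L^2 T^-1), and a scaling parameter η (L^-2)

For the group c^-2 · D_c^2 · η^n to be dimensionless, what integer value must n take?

1

Balance the L exponent: (-2)·n from η, plus −2·(1) + 2·(2) = 2 from the rest, must sum to zero.
-2n + 2 = 0, so n = 1.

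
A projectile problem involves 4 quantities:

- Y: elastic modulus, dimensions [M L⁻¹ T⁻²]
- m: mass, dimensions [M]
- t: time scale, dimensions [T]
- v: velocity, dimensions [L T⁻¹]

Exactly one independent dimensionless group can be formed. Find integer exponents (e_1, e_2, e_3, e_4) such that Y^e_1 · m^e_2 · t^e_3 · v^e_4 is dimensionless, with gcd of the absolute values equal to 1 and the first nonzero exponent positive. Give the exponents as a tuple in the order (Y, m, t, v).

M: e_1·(1) + e_2·(1) + e_3·(0) + e_4·(0) = 0
L: e_1·(-1) + e_2·(0) + e_3·(0) + e_4·(1) = 0
T: e_1·(-2) + e_2·(0) + e_3·(1) + e_4·(-1) = 0
Solving this homogeneous linear system for the smallest-integer solution (first nonzero entry positive) gives (1, -1, 3, 1).

(1, -1, 3, 1)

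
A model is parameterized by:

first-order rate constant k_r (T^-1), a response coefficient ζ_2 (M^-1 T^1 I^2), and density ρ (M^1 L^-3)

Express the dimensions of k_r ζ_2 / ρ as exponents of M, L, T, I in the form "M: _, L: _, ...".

Collect each base-dimension exponent across the product:
  M: (0) + (-1) − (1) = -2
  L: (0) + (0) − (-3) = 3
  T: (-1) + (1) − (0) = 0
  I: (0) + (2) − (0) = 2
So the dimensions are [M⁻² L³ I²].

M: -2, L: 3, T: 0, I: 2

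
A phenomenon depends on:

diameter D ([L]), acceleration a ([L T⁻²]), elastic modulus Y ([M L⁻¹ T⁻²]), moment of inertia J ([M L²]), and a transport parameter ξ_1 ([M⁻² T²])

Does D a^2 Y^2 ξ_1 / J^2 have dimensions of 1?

no

Sum the exponent of each base dimension across the product:
  M: [D]_M + 2·[a]_M + 2·[Y]_M − 2·[J]_M + [ξ_1]_M = (0) + 2·(0) + 2·(1) − 2·(1) + (-2) = -2
  L: [D]_L + 2·[a]_L + 2·[Y]_L − 2·[J]_L + [ξ_1]_L = (1) + 2·(1) + 2·(-1) − 2·(2) + (0) = -3
  T: [D]_T + 2·[a]_T + 2·[Y]_T − 2·[J]_T + [ξ_1]_T = (0) + 2·(-2) + 2·(-2) − 2·(0) + (2) = -6
Net dimensions [M⁻² L⁻³ T⁻⁶] ≠ [1] — not dimensionless.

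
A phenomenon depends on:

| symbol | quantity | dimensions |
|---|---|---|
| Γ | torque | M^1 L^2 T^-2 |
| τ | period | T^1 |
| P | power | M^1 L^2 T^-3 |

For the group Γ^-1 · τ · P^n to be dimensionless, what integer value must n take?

Balance the M exponent: (1)·n from P, plus −(1) + (0) = -1 from the rest, must sum to zero.
n − 1 = 0, so n = 1.

1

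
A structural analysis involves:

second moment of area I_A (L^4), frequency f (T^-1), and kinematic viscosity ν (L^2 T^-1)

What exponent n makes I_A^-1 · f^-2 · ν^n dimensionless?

Balance the L exponent: (2)·n from ν, plus −(4) − 2·(0) = -4 from the rest, must sum to zero.
2n − 4 = 0, so n = 2.

2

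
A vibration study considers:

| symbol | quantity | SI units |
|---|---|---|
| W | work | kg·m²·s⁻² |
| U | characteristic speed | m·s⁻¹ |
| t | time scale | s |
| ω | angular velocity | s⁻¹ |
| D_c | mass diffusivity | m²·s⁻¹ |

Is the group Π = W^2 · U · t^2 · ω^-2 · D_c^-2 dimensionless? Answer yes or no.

no

Sum the exponent of each base dimension across the product:
  M: 2·[W]_M + [U]_M + 2·[t]_M − 2·[ω]_M − 2·[D_c]_M = 2·(1) + (0) + 2·(0) − 2·(0) − 2·(0) = 2
  L: 2·[W]_L + [U]_L + 2·[t]_L − 2·[ω]_L − 2·[D_c]_L = 2·(2) + (1) + 2·(0) − 2·(0) − 2·(2) = 1
  T: 2·[W]_T + [U]_T + 2·[t]_T − 2·[ω]_T − 2·[D_c]_T = 2·(-2) + (-1) + 2·(1) − 2·(-1) − 2·(-1) = 1
Net dimensions [M² L T] ≠ [1] — not dimensionless.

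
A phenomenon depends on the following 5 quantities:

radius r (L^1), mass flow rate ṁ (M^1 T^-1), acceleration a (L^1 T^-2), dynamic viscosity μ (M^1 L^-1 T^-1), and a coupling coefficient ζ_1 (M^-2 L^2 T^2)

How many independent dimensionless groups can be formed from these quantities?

2

There are 5 variables and 3 base dimensions (M, L, T).
The dimension matrix has rank 3.
Independent dimensionless groups: 5 − 3 = 2.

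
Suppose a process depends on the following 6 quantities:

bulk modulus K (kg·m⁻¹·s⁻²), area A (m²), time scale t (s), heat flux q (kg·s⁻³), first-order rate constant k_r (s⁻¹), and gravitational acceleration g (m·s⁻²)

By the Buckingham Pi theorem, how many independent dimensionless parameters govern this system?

3

There are 6 variables and 3 base dimensions (M, L, T).
The dimension matrix has rank 3.
Independent dimensionless groups: 6 − 3 = 3.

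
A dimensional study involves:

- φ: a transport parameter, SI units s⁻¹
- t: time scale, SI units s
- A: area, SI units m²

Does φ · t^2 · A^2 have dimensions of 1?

Sum the exponent of each base dimension across the product:
  L: [φ]_L + 2·[t]_L + 2·[A]_L = (0) + 2·(0) + 2·(2) = 4
  T: [φ]_T + 2·[t]_T + 2·[A]_T = (-1) + 2·(1) + 2·(0) = 1
Net dimensions [L⁴ T] ≠ [1] — not dimensionless.

no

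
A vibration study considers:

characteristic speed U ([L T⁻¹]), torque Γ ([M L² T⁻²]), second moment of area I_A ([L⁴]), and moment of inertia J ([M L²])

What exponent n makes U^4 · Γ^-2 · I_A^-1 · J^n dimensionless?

2

Balance the M exponent: (1)·n from J, plus 4·(0) − 2·(1) − (0) = -2 from the rest, must sum to zero.
n − 2 = 0, so n = 2.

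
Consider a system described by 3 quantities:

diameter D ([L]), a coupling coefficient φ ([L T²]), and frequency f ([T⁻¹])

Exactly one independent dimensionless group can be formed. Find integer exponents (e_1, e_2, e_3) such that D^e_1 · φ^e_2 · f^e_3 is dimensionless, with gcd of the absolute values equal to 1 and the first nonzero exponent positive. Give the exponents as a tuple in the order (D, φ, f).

L: e_1·(1) + e_2·(1) + e_3·(0) = 0
T: e_1·(0) + e_2·(2) + e_3·(-1) = 0
Solving this homogeneous linear system for the smallest-integer solution (first nonzero entry positive) gives (1, -1, -2).

(1, -1, -2)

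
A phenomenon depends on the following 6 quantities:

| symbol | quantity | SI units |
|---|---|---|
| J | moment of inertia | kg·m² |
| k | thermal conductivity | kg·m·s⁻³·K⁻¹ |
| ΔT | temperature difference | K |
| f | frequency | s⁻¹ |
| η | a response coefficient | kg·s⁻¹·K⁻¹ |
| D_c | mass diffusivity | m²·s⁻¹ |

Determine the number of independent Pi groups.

2

There are 6 variables and 4 base dimensions (M, L, T, Θ).
The dimension matrix has rank 4.
Independent dimensionless groups: 6 − 4 = 2.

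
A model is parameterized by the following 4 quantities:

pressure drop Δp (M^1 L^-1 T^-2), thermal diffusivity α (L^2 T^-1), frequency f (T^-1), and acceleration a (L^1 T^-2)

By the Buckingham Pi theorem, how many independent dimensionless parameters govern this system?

There are 4 variables and 3 base dimensions (M, L, T).
The dimension matrix has rank 3.
Independent dimensionless groups: 4 − 3 = 1.

1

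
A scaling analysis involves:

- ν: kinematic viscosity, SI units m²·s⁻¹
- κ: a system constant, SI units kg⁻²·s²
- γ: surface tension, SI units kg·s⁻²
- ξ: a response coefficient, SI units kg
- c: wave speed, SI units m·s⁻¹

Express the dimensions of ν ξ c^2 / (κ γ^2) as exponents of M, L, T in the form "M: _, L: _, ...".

M: 1, L: 4, T: -1

Collect each base-dimension exponent across the product:
  M: (0) − (-2) − 2·(1) + (1) + 2·(0) = 1
  L: (2) − (0) − 2·(0) + (0) + 2·(1) = 4
  T: (-1) − (2) − 2·(-2) + (0) + 2·(-1) = -1
So the dimensions are [M L⁴ T⁻¹].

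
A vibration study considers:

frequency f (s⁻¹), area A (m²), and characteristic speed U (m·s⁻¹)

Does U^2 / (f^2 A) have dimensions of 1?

yes

Sum the exponent of each base dimension across the product:
  M: −2·[f]_M − [A]_M + 2·[U]_M = −2·(0) − (0) + 2·(0) = 0
  L: −2·[f]_L − [A]_L + 2·[U]_L = −2·(0) − (2) + 2·(1) = 0
  T: −2·[f]_T − [A]_T + 2·[U]_T = −2·(-1) − (0) + 2·(-1) = 0
All base exponents vanish — dimensionless.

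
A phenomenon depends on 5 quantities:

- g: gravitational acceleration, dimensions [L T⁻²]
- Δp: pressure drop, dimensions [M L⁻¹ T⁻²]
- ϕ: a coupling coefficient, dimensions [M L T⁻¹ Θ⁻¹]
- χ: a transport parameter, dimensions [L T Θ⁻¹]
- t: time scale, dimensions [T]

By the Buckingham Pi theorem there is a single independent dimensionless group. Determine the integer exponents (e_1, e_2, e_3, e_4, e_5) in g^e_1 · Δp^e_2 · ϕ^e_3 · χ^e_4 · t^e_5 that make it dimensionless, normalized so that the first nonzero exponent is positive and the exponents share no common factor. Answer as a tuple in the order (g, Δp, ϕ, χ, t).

(1, 1, -1, 1, 2)

M: e_1·(0) + e_2·(1) + e_3·(1) + e_4·(0) + e_5·(0) = 0
L: e_1·(1) + e_2·(-1) + e_3·(1) + e_4·(1) + e_5·(0) = 0
T: e_1·(-2) + e_2·(-2) + e_3·(-1) + e_4·(1) + e_5·(1) = 0
Θ: e_1·(0) + e_2·(0) + e_3·(-1) + e_4·(-1) + e_5·(0) = 0
Solving this homogeneous linear system for the smallest-integer solution (first nonzero entry positive) gives (1, 1, -1, 1, 2).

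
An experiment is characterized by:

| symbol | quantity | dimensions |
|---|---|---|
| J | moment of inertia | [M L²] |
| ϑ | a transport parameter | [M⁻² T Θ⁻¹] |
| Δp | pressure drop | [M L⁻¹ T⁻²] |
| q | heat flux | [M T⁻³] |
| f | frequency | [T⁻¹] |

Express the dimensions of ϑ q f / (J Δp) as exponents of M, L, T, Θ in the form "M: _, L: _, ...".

Collect each base-dimension exponent across the product:
  M: −(1) + (-2) − (1) + (1) + (0) = -3
  L: −(2) + (0) − (-1) + (0) + (0) = -1
  T: −(0) + (1) − (-2) + (-3) + (-1) = -1
  Θ: −(0) + (-1) − (0) + (0) + (0) = -1
So the dimensions are [M⁻³ L⁻¹ T⁻¹ Θ⁻¹].

M: -3, L: -1, T: -1, Θ: -1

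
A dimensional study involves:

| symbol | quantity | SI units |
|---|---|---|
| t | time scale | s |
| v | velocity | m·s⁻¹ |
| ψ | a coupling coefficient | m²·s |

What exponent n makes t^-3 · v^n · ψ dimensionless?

-2

Balance the L exponent: (1)·n from v, plus −3·(0) + (2) = 2 from the rest, must sum to zero.
n + 2 = 0, so n = -2.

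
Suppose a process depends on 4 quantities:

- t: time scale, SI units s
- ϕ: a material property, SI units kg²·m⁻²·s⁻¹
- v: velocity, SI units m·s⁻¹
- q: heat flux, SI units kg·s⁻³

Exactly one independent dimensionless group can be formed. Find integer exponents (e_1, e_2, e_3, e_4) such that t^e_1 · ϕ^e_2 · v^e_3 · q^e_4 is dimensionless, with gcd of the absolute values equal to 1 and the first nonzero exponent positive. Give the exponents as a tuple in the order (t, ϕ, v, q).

M: e_1·(0) + e_2·(2) + e_3·(0) + e_4·(1) = 0
L: e_1·(0) + e_2·(-2) + e_3·(1) + e_4·(0) = 0
T: e_1·(1) + e_2·(-1) + e_3·(-1) + e_4·(-3) = 0
Solving this homogeneous linear system for the smallest-integer solution (first nonzero entry positive) gives (3, -1, -2, 2).

(3, -1, -2, 2)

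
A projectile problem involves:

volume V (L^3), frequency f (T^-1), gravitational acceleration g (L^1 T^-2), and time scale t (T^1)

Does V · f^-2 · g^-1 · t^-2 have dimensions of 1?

no

Sum the exponent of each base dimension across the product:
  L: [V]_L − 2·[f]_L − [g]_L − 2·[t]_L = (3) − 2·(0) − (1) − 2·(0) = 2
  T: [V]_T − 2·[f]_T − [g]_T − 2·[t]_T = (0) − 2·(-1) − (-2) − 2·(1) = 2
Net dimensions [L² T²] ≠ [1] — not dimensionless.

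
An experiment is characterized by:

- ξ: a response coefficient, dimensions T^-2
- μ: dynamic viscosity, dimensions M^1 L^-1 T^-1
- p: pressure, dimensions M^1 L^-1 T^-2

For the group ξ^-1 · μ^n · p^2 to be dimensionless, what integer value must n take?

-2

Balance the M exponent: (1)·n from μ, plus −(0) + 2·(1) = 2 from the rest, must sum to zero.
n + 2 = 0, so n = -2.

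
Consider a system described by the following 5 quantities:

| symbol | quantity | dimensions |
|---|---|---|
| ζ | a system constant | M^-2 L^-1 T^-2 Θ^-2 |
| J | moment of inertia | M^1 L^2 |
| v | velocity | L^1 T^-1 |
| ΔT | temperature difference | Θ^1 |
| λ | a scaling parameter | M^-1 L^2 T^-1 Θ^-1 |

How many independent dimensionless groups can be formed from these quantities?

There are 5 variables and 4 base dimensions (M, L, T, Θ).
The dimension matrix has rank 4.
Independent dimensionless groups: 5 − 4 = 1.

1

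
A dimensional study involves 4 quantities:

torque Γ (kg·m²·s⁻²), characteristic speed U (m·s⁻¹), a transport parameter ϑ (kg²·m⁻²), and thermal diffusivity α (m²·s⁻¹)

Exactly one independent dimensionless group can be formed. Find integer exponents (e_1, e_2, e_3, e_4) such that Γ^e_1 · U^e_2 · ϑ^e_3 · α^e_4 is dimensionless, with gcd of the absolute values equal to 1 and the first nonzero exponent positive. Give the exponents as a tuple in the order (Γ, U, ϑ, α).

(2, -2, -1, -2)

M: e_1·(1) + e_2·(0) + e_3·(2) + e_4·(0) = 0
L: e_1·(2) + e_2·(1) + e_3·(-2) + e_4·(2) = 0
T: e_1·(-2) + e_2·(-1) + e_3·(0) + e_4·(-1) = 0
Solving this homogeneous linear system for the smallest-integer solution (first nonzero entry positive) gives (2, -2, -1, -2).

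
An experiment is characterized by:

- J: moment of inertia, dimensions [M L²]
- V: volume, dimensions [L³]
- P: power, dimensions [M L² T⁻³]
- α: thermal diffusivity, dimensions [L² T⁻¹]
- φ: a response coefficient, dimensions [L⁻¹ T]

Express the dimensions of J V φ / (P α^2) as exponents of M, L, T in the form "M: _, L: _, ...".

Collect each base-dimension exponent across the product:
  M: (1) + (0) − (1) − 2·(0) + (0) = 0
  L: (2) + (3) − (2) − 2·(2) + (-1) = -2
  T: (0) + (0) − (-3) − 2·(-1) + (1) = 6
So the dimensions are [L⁻² T⁶].

M: 0, L: -2, T: 6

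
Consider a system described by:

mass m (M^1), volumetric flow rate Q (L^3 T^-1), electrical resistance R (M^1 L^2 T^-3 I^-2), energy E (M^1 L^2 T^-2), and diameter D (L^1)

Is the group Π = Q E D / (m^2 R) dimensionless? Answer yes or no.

Sum the exponent of each base dimension across the product:
  M: −2·[m]_M + [Q]_M − [R]_M + [E]_M + [D]_M = −2·(1) + (0) − (1) + (1) + (0) = -2
  L: −2·[m]_L + [Q]_L − [R]_L + [E]_L + [D]_L = −2·(0) + (3) − (2) + (2) + (1) = 4
  T: −2·[m]_T + [Q]_T − [R]_T + [E]_T + [D]_T = −2·(0) + (-1) − (-3) + (-2) + (0) = 0
  I: −2·[m]_I + [Q]_I − [R]_I + [E]_I + [D]_I = −2·(0) + (0) − (-2) + (0) + (0) = 2
Net dimensions [M⁻² L⁴ I²] ≠ [1] — not dimensionless.

no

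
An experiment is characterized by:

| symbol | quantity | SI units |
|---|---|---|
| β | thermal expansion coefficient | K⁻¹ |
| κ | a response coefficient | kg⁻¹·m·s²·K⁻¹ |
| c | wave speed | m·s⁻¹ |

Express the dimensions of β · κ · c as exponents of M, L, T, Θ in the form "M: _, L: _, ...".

Collect each base-dimension exponent across the product:
  M: (0) + (-1) + (0) = -1
  L: (0) + (1) + (1) = 2
  T: (0) + (2) + (-1) = 1
  Θ: (-1) + (-1) + (0) = -2
So the dimensions are [M⁻¹ L² T Θ⁻²].

M: -1, L: 2, T: 1, Θ: -2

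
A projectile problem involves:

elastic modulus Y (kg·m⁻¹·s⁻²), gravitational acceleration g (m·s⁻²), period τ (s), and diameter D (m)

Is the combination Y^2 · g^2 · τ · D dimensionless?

Sum the exponent of each base dimension across the product:
  M: 2·[Y]_M + 2·[g]_M + [τ]_M + [D]_M = 2·(1) + 2·(0) + (0) + (0) = 2
  L: 2·[Y]_L + 2·[g]_L + [τ]_L + [D]_L = 2·(-1) + 2·(1) + (0) + (1) = 1
  T: 2·[Y]_T + 2·[g]_T + [τ]_T + [D]_T = 2·(-2) + 2·(-2) + (1) + (0) = -7
Net dimensions [M² L T⁻⁷] ≠ [1] — not dimensionless.

no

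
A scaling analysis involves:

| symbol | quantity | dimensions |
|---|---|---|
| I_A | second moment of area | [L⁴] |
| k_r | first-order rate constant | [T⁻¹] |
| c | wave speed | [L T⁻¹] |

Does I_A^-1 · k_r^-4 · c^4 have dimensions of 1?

Sum the exponent of each base dimension across the product:
  M: −[I_A]_M − 4·[k_r]_M + 4·[c]_M = −(0) − 4·(0) + 4·(0) = 0
  L: −[I_A]_L − 4·[k_r]_L + 4·[c]_L = −(4) − 4·(0) + 4·(1) = 0
  T: −[I_A]_T − 4·[k_r]_T + 4·[c]_T = −(0) − 4·(-1) + 4·(-1) = 0
All base exponents vanish — dimensionless.

yes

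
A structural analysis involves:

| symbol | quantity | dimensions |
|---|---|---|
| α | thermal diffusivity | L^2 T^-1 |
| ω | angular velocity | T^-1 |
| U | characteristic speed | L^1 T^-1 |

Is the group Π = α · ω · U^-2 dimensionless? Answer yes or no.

yes

Sum the exponent of each base dimension across the product:
  L: [α]_L + [ω]_L − 2·[U]_L = (2) + (0) − 2·(1) = 0
  T: [α]_T + [ω]_T − 2·[U]_T = (-1) + (-1) − 2·(-1) = 0
All base exponents vanish — dimensionless.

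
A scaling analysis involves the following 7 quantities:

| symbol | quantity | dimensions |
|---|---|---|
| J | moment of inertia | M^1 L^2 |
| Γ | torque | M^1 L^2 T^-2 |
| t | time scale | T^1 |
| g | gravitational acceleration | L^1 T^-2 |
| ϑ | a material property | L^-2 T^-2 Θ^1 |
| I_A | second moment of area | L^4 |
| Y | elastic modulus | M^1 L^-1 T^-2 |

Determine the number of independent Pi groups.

3

There are 7 variables and 4 base dimensions (M, L, T, Θ).
The dimension matrix has rank 4.
Independent dimensionless groups: 7 − 4 = 3.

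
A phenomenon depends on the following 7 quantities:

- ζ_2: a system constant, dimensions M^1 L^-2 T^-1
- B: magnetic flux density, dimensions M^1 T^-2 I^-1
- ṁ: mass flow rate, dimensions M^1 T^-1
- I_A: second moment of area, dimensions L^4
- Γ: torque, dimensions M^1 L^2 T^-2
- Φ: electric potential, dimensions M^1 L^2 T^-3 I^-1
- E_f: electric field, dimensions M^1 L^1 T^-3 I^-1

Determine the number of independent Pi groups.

3

There are 7 variables and 4 base dimensions (M, L, T, I).
The dimension matrix has rank 4.
Independent dimensionless groups: 7 − 4 = 3.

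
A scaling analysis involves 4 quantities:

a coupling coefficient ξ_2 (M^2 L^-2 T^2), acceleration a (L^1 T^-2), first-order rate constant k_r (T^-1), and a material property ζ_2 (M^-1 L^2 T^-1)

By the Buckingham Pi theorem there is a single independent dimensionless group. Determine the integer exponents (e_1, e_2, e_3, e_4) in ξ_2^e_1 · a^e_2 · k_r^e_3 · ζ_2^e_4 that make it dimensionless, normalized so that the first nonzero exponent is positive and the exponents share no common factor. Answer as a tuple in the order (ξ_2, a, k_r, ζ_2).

(1, -2, 4, 2)

M: e_1·(2) + e_2·(0) + e_3·(0) + e_4·(-1) = 0
L: e_1·(-2) + e_2·(1) + e_3·(0) + e_4·(2) = 0
T: e_1·(2) + e_2·(-2) + e_3·(-1) + e_4·(-1) = 0
Solving this homogeneous linear system for the smallest-integer solution (first nonzero entry positive) gives (1, -2, 4, 2).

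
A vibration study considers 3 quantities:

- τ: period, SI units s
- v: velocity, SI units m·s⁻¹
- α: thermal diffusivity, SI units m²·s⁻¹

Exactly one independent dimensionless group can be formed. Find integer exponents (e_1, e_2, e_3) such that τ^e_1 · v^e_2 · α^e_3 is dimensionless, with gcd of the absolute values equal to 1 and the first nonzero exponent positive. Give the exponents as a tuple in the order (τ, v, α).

L: e_1·(0) + e_2·(1) + e_3·(2) = 0
T: e_1·(1) + e_2·(-1) + e_3·(-1) = 0
Solving this homogeneous linear system for the smallest-integer solution (first nonzero entry positive) gives (1, 2, -1).

(1, 2, -1)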